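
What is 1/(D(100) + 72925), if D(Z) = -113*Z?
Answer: 1/61625 ≈ 1.6227e-5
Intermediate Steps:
1/(D(100) + 72925) = 1/(-113*100 + 72925) = 1/(-11300 + 72925) = 1/61625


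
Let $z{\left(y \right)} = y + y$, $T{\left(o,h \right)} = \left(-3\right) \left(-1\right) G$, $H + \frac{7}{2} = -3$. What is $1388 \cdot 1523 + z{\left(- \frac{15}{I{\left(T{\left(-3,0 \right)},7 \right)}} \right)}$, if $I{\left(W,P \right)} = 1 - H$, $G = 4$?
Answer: $2113920$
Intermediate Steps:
$H = - \frac{13}{2}$ ($H = - \frac{7}{2} - 3 = - \frac{13}{2} \approx -6.5$)
$T{\left(o,h \right)} = 12$ ($T{\left(o,h \right)} = \left(-3\right) \left(-1\right) 4 = 3 \cdot 4 = 12$)
$I{\left(W,P \right)} = \frac{15}{2}$ ($I{\left(W,P \right)} = 1 - - \frac{13}{2} = 1 + \frac{13}{2} = \frac{15}{2}$)
$z{\left(y \right)} = 2 y$
$1388 \cdot 1523 + z{\left(- \frac{15}{I{\left(T{\left(-3,0 \right)},7 \right)}} \right)} = 1388 \cdot 1523 + 2 \left(- \frac{15}{\frac{15}{2}}\right) = 2113924 + 2 \left(\left(-15\right) \frac{2}{15}\right) = 2113924 + 2 \left(-2\right) = 2113924 - 4 = 2113920$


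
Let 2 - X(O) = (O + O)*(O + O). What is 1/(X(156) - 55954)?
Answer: -1/153296 ≈ -6.5233e-6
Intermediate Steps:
X(O) = 2 - 4*O² (X(O) = 2 - (O + O)*(O + O) = 2 - 2*O*2*O = 2 - 4*O²)
1/(X(156) - 55954) = 1/((2 - 4*156²) - 55954) = 1/((2 - 4*24336) - 55954) = 1/((2 - 97344) - 55954) = 1/(-97342 - 55954) = 1/(-153296) = -1/153296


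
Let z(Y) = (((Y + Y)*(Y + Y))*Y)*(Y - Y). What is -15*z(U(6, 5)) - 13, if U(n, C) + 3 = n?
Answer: -13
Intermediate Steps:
U(n, C) = -3 + n
z(Y) = 0 (z(Y) = (((2*Y)*(2*Y))*Y)*0 = ((4*Y²)*Y)*0 = (4*Y³)*0 = 0)
-15*z(U(6, 5)) - 13 = -15*0 - 13 = 0 - 13 = -13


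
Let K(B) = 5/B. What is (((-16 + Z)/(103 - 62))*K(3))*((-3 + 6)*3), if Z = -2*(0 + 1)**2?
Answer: -270/41 ≈ -6.5854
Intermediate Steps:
Z = -2 (Z = -2*1**2 = -2*1 = -2)
(((-16 + Z)/(103 - 62))*K(3))*((-3 + 6)*3) = (((-16 - 2)/(103 - 62))*(5/3))*((-3 + 6)*3) = ((-18/41)*(5*(1/3)))*(3*3) = (-18*1/41*(5/3))*9 = -18/41*5/3*9 = -30/41*9 = -270/41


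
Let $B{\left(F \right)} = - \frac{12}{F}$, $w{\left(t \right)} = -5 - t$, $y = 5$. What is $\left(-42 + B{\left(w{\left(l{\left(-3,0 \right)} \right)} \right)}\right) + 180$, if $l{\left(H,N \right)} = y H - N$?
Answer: $\frac{684}{5} \approx 136.8$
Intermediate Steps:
$l{\left(H,N \right)} = - N + 5 H$ ($l{\left(H,N \right)} = 5 H - N = - N + 5 H$)
$\left(-42 + B{\left(w{\left(l{\left(-3,0 \right)} \right)} \right)}\right) + 180 = \left(-42 - \frac{12}{-5 - \left(\left(-1\right) 0 + 5 \left(-3\right)\right)}\right) + 180 = \left(-42 - \frac{12}{-5 - \left(0 - 15\right)}\right) + 180 = \left(-42 - \frac{12}{-5 - -15}\right) + 180 = \left(-42 - \frac{12}{-5 + 15}\right) + 180 = \left(-42 - \frac{12}{10}\right) + 180 = \left(-42 - \frac{6}{5}\right) + 180 = - \frac{216}{5} + 180 = \frac{684}{5}$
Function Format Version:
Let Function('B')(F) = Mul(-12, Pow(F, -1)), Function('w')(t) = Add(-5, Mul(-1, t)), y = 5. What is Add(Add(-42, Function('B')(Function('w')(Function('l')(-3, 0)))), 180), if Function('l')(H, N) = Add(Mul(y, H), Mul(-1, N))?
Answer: Rational(684, 5) ≈ 136.80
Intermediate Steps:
Function('l')(H, N) = Add(Mul(-1, N), Mul(5, H)) (Function('l')(H, N) = Add(Mul(5, H), Mul(-1, N)) = Add(Mul(-1, N), Mul(5, H)))
Add(Add(-42, Function('B')(Function('w')(Function('l')(-3, 0)))), 180) = Add(Add(-42, Mul(-12, Pow(Add(-5, Mul(-1, Add(Mul(-1, 0), Mul(5, -3)))), -1))), 180) = Add(Add(-42, Mul(-12, Pow(Add(-5, Mul(-1, Add(0, -15))), -1))), 180) = Add(Add(-42, Mul(-12, Pow(Add(-5, Mul(-1, -15)), -1))), 180) = Add(Add(-42, Mul(-12, Pow(Add(-5, 15), -1))), 180) = Add(Add(-42, Mul(-12, Pow(10, -1))), 180) = Add(Add(-42, Mul(-12, Rational(1, 10))), 180) = Add(Add(-42, Rational(-6, 5)), 180) = Add(Rational(-216, 5), 180) = Rational(684, 5)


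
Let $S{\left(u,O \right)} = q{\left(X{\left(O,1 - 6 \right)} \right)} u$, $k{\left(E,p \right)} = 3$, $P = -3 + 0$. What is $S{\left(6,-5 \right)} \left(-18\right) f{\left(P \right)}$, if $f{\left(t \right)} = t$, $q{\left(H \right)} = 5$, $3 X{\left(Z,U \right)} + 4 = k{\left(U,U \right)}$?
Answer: $1620$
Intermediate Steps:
$P = -3$
$X{\left(Z,U \right)} = - \frac{1}{3}$ ($X{\left(Z,U \right)} = - \frac{4}{3} + \frac{1}{3} \cdot 3 = - \frac{4}{3} + 1 = - \frac{1}{3}$)
$S{\left(u,O \right)} = 5 u$
$S{\left(6,-5 \right)} \left(-18\right) f{\left(P \right)} = 5 \cdot 6 \left(-18\right) \left(-3\right) = 30 \left(-18\right) \left(-3\right) = \left(-540\right) \left(-3\right) = 1620$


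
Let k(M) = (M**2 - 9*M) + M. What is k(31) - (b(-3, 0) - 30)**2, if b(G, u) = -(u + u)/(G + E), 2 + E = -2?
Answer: -187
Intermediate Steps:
E = -4 (E = -2 - 2 = -4)
b(G, u) = -2*u/(-4 + G) (b(G, u) = -(u + u)/(G - 4) = -2*u/(-4 + G))
k(M) = M**2 - 8*M
k(31) - (b(-3, 0) - 30)**2 = 31*(-8 + 31) - (-2*0/(-4 - 3) - 30)**2 = 31*23 - (-2*0/(-7) - 30)**2 = 713 - (-2*0*(-1/7) - 30)**2 = 713 - (0 - 30)**2 = 713 - 1*(-30)**2 = 713 - 1*900 = 713 - 900 = -187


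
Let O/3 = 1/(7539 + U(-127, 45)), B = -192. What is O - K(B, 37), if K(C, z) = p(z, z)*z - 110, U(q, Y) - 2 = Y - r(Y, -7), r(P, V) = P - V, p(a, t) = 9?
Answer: -1680079/7534 ≈ -223.00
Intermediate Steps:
U(q, Y) = -5 (U(q, Y) = 2 + (Y - (Y - 1*(-7))) = 2 + (Y - (Y + 7)) = 2 + (Y - (7 + Y)) = 2 + (Y + (-7 - Y)) = 2 - 7 = -5)
K(C, z) = -110 + 9*z (K(C, z) = 9*z - 110 = -110 + 9*z)
O = 3/7534 (O = 3/(7539 - 5) = 3/7534 ≈ 0.00039819)
O - K(B, 37) = 3/7534 - (-110 + 9*37) = 3/7534 - (-110 + 333) = 3/7534 - 1*223 = 3/7534 - 223 = -1680079/7534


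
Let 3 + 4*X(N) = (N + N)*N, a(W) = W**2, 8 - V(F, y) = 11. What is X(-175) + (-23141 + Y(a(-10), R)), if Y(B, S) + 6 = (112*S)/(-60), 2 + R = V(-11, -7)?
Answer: -93911/12 ≈ -7825.9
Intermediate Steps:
V(F, y) = -3 (V(F, y) = 8 - 1*11 = 8 - 11 = -3)
R = -5 (R = -2 - 3 = -5)
Y(B, S) = -6 - 28*S/15 (Y(B, S) = -6 + (112*S)/(-60) = -6 + (112*S)*(-1/60) = -6 - 28*S/15)
X(N) = -3/4 + N**2/2 (X(N) = -3/4 + ((N + N)*N)/4 = -3/4 + ((2*N)*N)/4 = -3/4 + (2*N**2)/4 = -3/4 + N**2/2)
X(-175) + (-23141 + Y(a(-10), R)) = (-3/4 + (1/2)*(-175)**2) + (-23141 + (-6 - 28/15*(-5))) = (-3/4 + (1/2)*30625) + (-23141 + (-6 + 28/3)) = (-3/4 + 30625/2) + (-23141 + 10/3) = 61247/4 - 69413/3 = -93911/12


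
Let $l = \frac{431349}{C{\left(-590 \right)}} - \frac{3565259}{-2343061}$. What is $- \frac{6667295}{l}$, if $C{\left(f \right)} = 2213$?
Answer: $- \frac{34571217983558935}{1018566937456} \approx -33941.0$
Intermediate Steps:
$l = \frac{1018566937456}{5185193993}$ ($l = \frac{431349}{2213} - \frac{3565259}{-2343061} = 431349 \cdot \frac{1}{2213} - - \frac{3565259}{2343061} = \frac{431349}{2213} + \frac{3565259}{2343061} = \frac{1018566937456}{5185193993} \approx 196.44$)
$- \frac{6667295}{l} = - \frac{6667295}{\frac{1018566937456}{5185193993}} = \left(-6667295\right) \frac{5185193993}{1018566937456} = - \frac{34571217983558935}{1018566937456}$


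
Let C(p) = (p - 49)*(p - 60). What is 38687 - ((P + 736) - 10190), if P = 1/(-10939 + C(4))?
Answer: 405299080/8419 ≈ 48141.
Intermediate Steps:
C(p) = (-60 + p)*(-49 + p) (C(p) = (-49 + p)*(-60 + p) = (-60 + p)*(-49 + p))
P = -1/8419 (P = 1/(-10939 + (2940 + 4² - 109*4)) = 1/(-10939 + (2940 + 16 - 436)) = 1/(-10939 + 2520) = 1/(-8419) = -1/8419 ≈ -0.00011878)
38687 - ((P + 736) - 10190) = 38687 - ((-1/8419 + 736) - 10190) = 38687 - (6196383/8419 - 10190) = 38687 - 1*(-79593227/8419) = 38687 + 79593227/8419 = 405299080/8419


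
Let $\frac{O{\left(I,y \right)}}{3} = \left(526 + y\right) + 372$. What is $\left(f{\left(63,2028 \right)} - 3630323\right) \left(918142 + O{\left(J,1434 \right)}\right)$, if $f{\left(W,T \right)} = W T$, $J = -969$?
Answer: $-3240350428142$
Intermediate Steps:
$O{\left(I,y \right)} = 2694 + 3 y$ ($O{\left(I,y \right)} = 3 \left(\left(526 + y\right) + 372\right) = 3 \left(898 + y\right) = 2694 + 3 y$)
$f{\left(W,T \right)} = T W$
$\left(f{\left(63,2028 \right)} - 3630323\right) \left(918142 + O{\left(J,1434 \right)}\right) = \left(2028 \cdot 63 - 3630323\right) \left(918142 + \left(2694 + 3 \cdot 1434\right)\right) = \left(127764 - 3630323\right) \left(918142 + \left(2694 + 4302\right)\right) = - 3502559 \left(918142 + 6996\right) = \left(-3502559\right) 925138 = -3240350428142$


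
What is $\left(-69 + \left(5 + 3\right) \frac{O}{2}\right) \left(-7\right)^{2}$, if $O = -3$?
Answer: $-3969$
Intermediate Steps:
$\left(-69 + \left(5 + 3\right) \frac{O}{2}\right) \left(-7\right)^{2} = \left(-69 + \left(5 + 3\right) \left(- \frac{3}{2}\right)\right) \left(-7\right)^{2} = \left(-69 + 8 \left(\left(-3\right) \frac{1}{2}\right)\right) 49 = \left(-69 + 8 \left(- \frac{3}{2}\right)\right) 49 = \left(-69 - 12\right) 49 = \left(-81\right) 49 = -3969$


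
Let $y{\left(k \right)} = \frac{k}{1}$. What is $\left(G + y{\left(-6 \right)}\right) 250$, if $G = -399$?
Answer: $-101250$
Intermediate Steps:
$y{\left(k \right)} = k$ ($y{\left(k \right)} = k 1 = k$)
$\left(G + y{\left(-6 \right)}\right) 250 = \left(-399 - 6\right) 250 = \left(-405\right) 250 = -101250$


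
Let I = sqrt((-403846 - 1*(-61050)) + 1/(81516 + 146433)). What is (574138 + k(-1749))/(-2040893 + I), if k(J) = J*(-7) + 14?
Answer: -272802399525592515/949463336822267504 - 586395*I*sqrt(17811936091608447)/949463336822267504 ≈ -0.28732 - 8.2427e-5*I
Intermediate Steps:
k(J) = 14 - 7*J (k(J) = -7*J + 14 = 14 - 7*J)
I = I*sqrt(17811936091608447)/227949 (I = sqrt((-403846 + 61050) + 1/227949) = sqrt(-342796 + 1/227949) = sqrt(-78140005403/227949) = I*sqrt(17811936091608447)/227949 ≈ 585.49*I)
(574138 + k(-1749))/(-2040893 + I) = (574138 + (14 - 7*(-1749)))/(-2040893 + I*sqrt(17811936091608447)/227949) = (574138 + (14 + 12243))/(-2040893 + I*sqrt(17811936091608447)/227949) = (574138 + 12257)/(-2040893 + I*sqrt(17811936091608447)/227949) = 586395/(-2040893 + I*sqrt(17811936091608447)/227949)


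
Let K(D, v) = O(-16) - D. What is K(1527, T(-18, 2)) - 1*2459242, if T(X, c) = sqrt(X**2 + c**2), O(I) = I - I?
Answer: -2460769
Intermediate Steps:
O(I) = 0
K(D, v) = -D (K(D, v) = 0 - D = -D)
K(1527, T(-18, 2)) - 1*2459242 = -1*1527 - 1*2459242 = -1527 - 2459242 = -2460769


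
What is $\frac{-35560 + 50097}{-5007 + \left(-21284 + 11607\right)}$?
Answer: $- \frac{14537}{14684} \approx -0.98999$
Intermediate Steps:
$\frac{-35560 + 50097}{-5007 + \left(-21284 + 11607\right)} = \frac{14537}{-5007 - 9677} = \frac{14537}{-14684} = 14537 \left(- \frac{1}{14684}\right) = - \frac{14537}{14684}$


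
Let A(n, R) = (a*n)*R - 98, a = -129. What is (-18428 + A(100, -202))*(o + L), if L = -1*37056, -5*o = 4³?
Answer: -479535712256/5 ≈ -9.5907e+10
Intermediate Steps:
o = -64/5 (o = -⅕*4³ = -⅕*64 = -64/5 ≈ -12.800)
L = -37056
A(n, R) = -98 - 129*R*n (A(n, R) = (-129*n)*R - 98 = -129*R*n - 98 = -98 - 129*R*n)
(-18428 + A(100, -202))*(o + L) = (-18428 + (-98 - 129*(-202)*100))*(-64/5 - 37056) = (-18428 + (-98 + 2605800))*(-185344/5) = (-18428 + 2605702)*(-185344/5) = 2587274*(-185344/5) = -479535712256/5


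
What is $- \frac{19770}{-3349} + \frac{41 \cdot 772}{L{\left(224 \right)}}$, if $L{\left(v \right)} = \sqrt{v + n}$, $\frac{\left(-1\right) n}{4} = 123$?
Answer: $\frac{19770}{3349} - \frac{15826 i \sqrt{67}}{67} \approx 5.9033 - 1933.5 i$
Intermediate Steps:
$n = -492$ ($n = \left(-4\right) 123 = -492$)
$L{\left(v \right)} = \sqrt{-492 + v}$ ($L{\left(v \right)} = \sqrt{v - 492} = \sqrt{-492 + v}$)
$- \frac{19770}{-3349} + \frac{41 \cdot 772}{L{\left(224 \right)}} = - \frac{19770}{-3349} + \frac{41 \cdot 772}{\sqrt{-492 + 224}} = \left(-19770\right) \left(- \frac{1}{3349}\right) + \frac{31652}{\sqrt{-268}} = \frac{19770}{3349} + \frac{31652}{2 i \sqrt{67}} = \frac{19770}{3349} + 31652 \left(- \frac{i \sqrt{67}}{134}\right) = \frac{19770}{3349} - \frac{15826 i \sqrt{67}}{67}$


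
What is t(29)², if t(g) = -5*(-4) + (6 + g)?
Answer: 3025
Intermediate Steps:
t(g) = 26 + g (t(g) = 20 + (6 + g) = 26 + g)
t(29)² = (26 + 29)² = 55² = 3025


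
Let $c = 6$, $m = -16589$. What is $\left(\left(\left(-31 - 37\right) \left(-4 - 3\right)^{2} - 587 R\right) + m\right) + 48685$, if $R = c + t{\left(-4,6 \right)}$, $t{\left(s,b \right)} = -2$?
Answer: $26416$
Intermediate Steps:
$R = 4$ ($R = 6 - 2 = 4$)
$\left(\left(\left(-31 - 37\right) \left(-4 - 3\right)^{2} - 587 R\right) + m\right) + 48685 = \left(\left(\left(-31 - 37\right) \left(-4 - 3\right)^{2} - 2348\right) - 16589\right) + 48685 = \left(\left(- 68 \left(-7\right)^{2} - 2348\right) - 16589\right) + 48685 = \left(\left(\left(-68\right) 49 - 2348\right) - 16589\right) + 48685 = \left(\left(-3332 - 2348\right) - 16589\right) + 48685 = \left(-5680 - 16589\right) + 48685 = -22269 + 48685 = 26416$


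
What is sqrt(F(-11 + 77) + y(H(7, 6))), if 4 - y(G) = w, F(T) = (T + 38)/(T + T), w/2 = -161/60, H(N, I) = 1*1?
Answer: sqrt(122870)/110 ≈ 3.1866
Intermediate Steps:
H(N, I) = 1
w = -161/30 (w = 2*(-161/60) = -161/30 ≈ -5.3667)
F(T) = (38 + T)/(2*T) (F(T) = (38 + T)/((2*T)) = (38 + T)*(1/(2*T)) = (38 + T)/(2*T))
y(G) = 281/30 (y(G) = 4 - 1*(-161/30) = 4 + 161/30 = 281/30)
sqrt(F(-11 + 77) + y(H(7, 6))) = sqrt((38 + (-11 + 77))/(2*(-11 + 77)) + 281/30) = sqrt((1/2)*(38 + 66)/66 + 281/30) = sqrt((1/2)*(1/66)*104 + 281/30) = sqrt(26/33 + 281/30) = sqrt(1117/110) = sqrt(122870)/110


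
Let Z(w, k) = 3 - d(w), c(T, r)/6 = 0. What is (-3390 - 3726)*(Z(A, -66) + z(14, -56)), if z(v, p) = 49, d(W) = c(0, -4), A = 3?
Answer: -370032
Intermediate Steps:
c(T, r) = 0 (c(T, r) = 6*0 = 0)
d(W) = 0
Z(w, k) = 3 (Z(w, k) = 3 - 1*0 = 3 + 0 = 3)
(-3390 - 3726)*(Z(A, -66) + z(14, -56)) = (-3390 - 3726)*(3 + 49) = -7116*52 = -370032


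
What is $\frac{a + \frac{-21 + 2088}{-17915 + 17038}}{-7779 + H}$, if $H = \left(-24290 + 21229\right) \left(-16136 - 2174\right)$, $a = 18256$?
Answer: $\frac{16008445}{49146317887} \approx 0.00032573$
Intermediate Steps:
$H = 56046910$ ($H = \left(-3061\right) \left(-18310\right) = 56046910$)
$\frac{a + \frac{-21 + 2088}{-17915 + 17038}}{-7779 + H} = \frac{18256 + \frac{-21 + 2088}{-17915 + 17038}}{-7779 + 56046910} = \frac{18256 + \frac{2067}{-877}}{56039131} = \left(18256 + 2067 \left(- \frac{1}{877}\right)\right) \frac{1}{56039131} = \left(18256 - \frac{2067}{877}\right) \frac{1}{56039131} = \frac{16008445}{877} \cdot \frac{1}{56039131} = \frac{16008445}{49146317887}$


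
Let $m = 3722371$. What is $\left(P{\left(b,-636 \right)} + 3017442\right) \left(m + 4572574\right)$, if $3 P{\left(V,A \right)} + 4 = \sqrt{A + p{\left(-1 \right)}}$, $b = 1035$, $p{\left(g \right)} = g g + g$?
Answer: $\frac{75088513112290}{3} + \frac{16589890 i \sqrt{159}}{3} \approx 2.5029 \cdot 10^{13} + 6.973 \cdot 10^{7} i$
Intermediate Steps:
$p{\left(g \right)} = g + g^{2}$ ($p{\left(g \right)} = g^{2} + g = g + g^{2}$)
$P{\left(V,A \right)} = - \frac{4}{3} + \frac{\sqrt{A}}{3}$ ($P{\left(V,A \right)} = - \frac{4}{3} + \frac{\sqrt{A - \left(1 - 1\right)}}{3} = - \frac{4}{3} + \frac{\sqrt{A - 0}}{3} = - \frac{4}{3} + \frac{\sqrt{A + 0}}{3} = - \frac{4}{3} + \frac{\sqrt{A}}{3}$)
$\left(P{\left(b,-636 \right)} + 3017442\right) \left(m + 4572574\right) = \left(\left(- \frac{4}{3} + \frac{\sqrt{-636}}{3}\right) + 3017442\right) \left(3722371 + 4572574\right) = \left(\left(- \frac{4}{3} + \frac{2 i \sqrt{159}}{3}\right) + 3017442\right) 8294945 = \left(\frac{9052322}{3} + \frac{2 i \sqrt{159}}{3}\right) 8294945 = \frac{75088513112290}{3} + \frac{16589890 i \sqrt{159}}{3}$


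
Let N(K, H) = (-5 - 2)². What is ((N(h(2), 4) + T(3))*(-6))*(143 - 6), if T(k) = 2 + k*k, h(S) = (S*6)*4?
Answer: -49320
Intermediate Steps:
h(S) = 24*S (h(S) = (6*S)*4 = 24*S)
N(K, H) = 49 (N(K, H) = (-7)² = 49)
T(k) = 2 + k²
((N(h(2), 4) + T(3))*(-6))*(143 - 6) = ((49 + (2 + 3²))*(-6))*(143 - 6) = ((49 + (2 + 9))*(-6))*137 = ((49 + 11)*(-6))*137 = (60*(-6))*137 = -360*137 = -49320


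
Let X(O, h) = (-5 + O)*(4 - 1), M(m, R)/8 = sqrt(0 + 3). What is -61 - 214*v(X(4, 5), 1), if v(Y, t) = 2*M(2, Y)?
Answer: -61 - 3424*sqrt(3) ≈ -5991.5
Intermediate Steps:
M(m, R) = 8*sqrt(3) (M(m, R) = 8*sqrt(0 + 3) = 8*sqrt(3))
X(O, h) = -15 + 3*O (X(O, h) = (-5 + O)*3 = -15 + 3*O)
v(Y, t) = 16*sqrt(3) (v(Y, t) = 2*(8*sqrt(3)) = 16*sqrt(3))
-61 - 214*v(X(4, 5), 1) = -61 - 3424*sqrt(3)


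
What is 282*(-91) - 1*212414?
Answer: -238076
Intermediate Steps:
282*(-91) - 1*212414 = -25662 - 212414 = -238076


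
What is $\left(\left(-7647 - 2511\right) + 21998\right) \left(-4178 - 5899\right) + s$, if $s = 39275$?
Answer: $-119272405$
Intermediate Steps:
$\left(\left(-7647 - 2511\right) + 21998\right) \left(-4178 - 5899\right) + s = \left(\left(-7647 - 2511\right) + 21998\right) \left(-4178 - 5899\right) + 39275 = \left(\left(-7647 - 2511\right) + 21998\right) \left(-10077\right) + 39275 = \left(-10158 + 21998\right) \left(-10077\right) + 39275 = 11840 \left(-10077\right) + 39275 = -119311680 + 39275 = -119272405$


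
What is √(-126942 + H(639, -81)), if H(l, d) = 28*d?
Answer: I*√129210 ≈ 359.46*I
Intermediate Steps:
√(-126942 + H(639, -81)) = √(-126942 + 28*(-81)) = √(-126942 - 2268) = √(-129210) = I*√129210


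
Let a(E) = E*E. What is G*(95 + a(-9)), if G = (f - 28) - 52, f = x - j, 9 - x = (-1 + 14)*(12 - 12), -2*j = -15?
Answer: -13816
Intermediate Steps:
j = 15/2 (j = -½*(-15) = 15/2 ≈ 7.5000)
x = 9 (x = 9 - (-1 + 14)*(12 - 12) = 9 - 13*0 = 9 - 1*0 = 9 + 0 = 9)
a(E) = E²
f = 3/2 (f = 9 - 1*15/2 = 9 - 15/2 = 3/2 ≈ 1.5000)
G = -157/2 (G = (3/2 - 28) - 52 = -53/2 - 52 = -157/2 ≈ -78.500)
G*(95 + a(-9)) = -157*(95 + (-9)²)/2 = -157*(95 + 81)/2 = -157/2*176 = -13816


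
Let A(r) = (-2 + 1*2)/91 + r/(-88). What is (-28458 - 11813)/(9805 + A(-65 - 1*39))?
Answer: -442981/107868 ≈ -4.1067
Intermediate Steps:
A(r) = -r/88 (A(r) = (-2 + 2)*(1/91) + r*(-1/88) = 0*(1/91) - r/88 = 0 - r/88 = -r/88)
(-28458 - 11813)/(9805 + A(-65 - 1*39)) = (-28458 - 11813)/(9805 - (-65 - 1*39)/88) = -40271/(9805 - (-65 - 39)/88) = -40271/(9805 - 1/88*(-104)) = -40271/(9805 + 13/11) = -40271/107868/11 = -40271*11/107868 = -442981/107868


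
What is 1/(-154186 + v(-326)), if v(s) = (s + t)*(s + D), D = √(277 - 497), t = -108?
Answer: I/(2*(-6351*I + 434*√55)) ≈ -6.264e-5 + 3.1745e-5*I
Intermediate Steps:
D = 2*I*√55 (D = √(-220) = 2*I*√55 ≈ 14.832*I)
v(s) = (-108 + s)*(s + 2*I*√55) (v(s) = (s - 108)*(s + 2*I*√55) = (-108 + s)*(s + 2*I*√55))
1/(-154186 + v(-326)) = 1/(-154186 + ((-326)² - 108*(-326) - 216*I*√55 + 2*I*(-326)*√55)) = 1/(-154186 + (106276 + 35208 - 216*I*√55 - 652*I*√55)) = 1/(-154186 + (141484 - 868*I*√55)) = 1/(-12702 - 868*I*√55)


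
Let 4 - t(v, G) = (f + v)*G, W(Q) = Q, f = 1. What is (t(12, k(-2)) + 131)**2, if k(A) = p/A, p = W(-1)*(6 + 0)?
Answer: 9216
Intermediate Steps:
p = -6 (p = -(6 + 0) = -1*6 = -6)
k(A) = -6/A
t(v, G) = 4 - G*(1 + v) (t(v, G) = 4 - (1 + v)*G = 4 - G*(1 + v))
(t(12, k(-2)) + 131)**2 = ((4 - (-6)/(-2) - 1*(-6/(-2))*12) + 131)**2 = ((4 - (-6)*(-1)/2 - 1*(-6*(-1/2))*12) + 131)**2 = ((4 - 1*3 - 1*3*12) + 131)**2 = ((4 - 3 - 36) + 131)**2 = (-35 + 131)**2 = 96**2 = 9216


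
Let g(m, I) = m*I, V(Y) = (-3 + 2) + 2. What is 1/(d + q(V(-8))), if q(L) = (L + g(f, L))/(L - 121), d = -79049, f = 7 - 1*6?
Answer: -60/4742941 ≈ -1.2650e-5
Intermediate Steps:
f = 1 (f = 7 - 6 = 1)
V(Y) = 1 (V(Y) = -1 + 2 = 1)
g(m, I) = I*m
q(L) = 2*L/(-121 + L) (q(L) = (L + L*1)/(L - 121) = (L + L)/(-121 + L) = (2*L)/(-121 + L) = 2*L/(-121 + L))
1/(d + q(V(-8))) = 1/(-79049 + 2*1/(-121 + 1)) = 1/(-79049 + 2*1/(-120)) = 1/(-79049 + 2*1*(-1/120)) = 1/(-79049 - 1/60) = 1/(-4742941/60) = -60/4742941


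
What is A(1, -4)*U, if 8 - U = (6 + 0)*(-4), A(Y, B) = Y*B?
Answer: -128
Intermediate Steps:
A(Y, B) = B*Y
U = 32 (U = 8 - (6 + 0)*(-4) = 8 - 6*(-4) = 8 - 1*(-24) = 8 + 24 = 32)
A(1, -4)*U = -4*1*32 = -4*32 = -128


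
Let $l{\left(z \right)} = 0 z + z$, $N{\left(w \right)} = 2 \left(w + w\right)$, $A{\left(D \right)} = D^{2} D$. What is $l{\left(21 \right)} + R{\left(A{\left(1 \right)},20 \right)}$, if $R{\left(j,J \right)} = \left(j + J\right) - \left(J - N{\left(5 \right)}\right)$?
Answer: $42$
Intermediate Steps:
$A{\left(D \right)} = D^{3}$
$N{\left(w \right)} = 4 w$ ($N{\left(w \right)} = 2 \cdot 2 w = 4 w$)
$R{\left(j,J \right)} = 20 + j$ ($R{\left(j,J \right)} = \left(j + J\right) - \left(-20 + J\right) = \left(J + j\right) - \left(-20 + J\right) = 20 + j$)
$l{\left(z \right)} = z$ ($l{\left(z \right)} = 0 + z = z$)
$l{\left(21 \right)} + R{\left(A{\left(1 \right)},20 \right)} = 21 + \left(20 + 1^{3}\right) = 21 + \left(20 + 1\right) = 21 + 21 = 42$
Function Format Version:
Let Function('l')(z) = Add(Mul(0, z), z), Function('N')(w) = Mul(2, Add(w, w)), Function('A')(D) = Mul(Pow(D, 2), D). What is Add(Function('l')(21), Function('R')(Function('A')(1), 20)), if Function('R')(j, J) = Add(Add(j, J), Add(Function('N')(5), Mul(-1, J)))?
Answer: 42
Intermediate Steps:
Function('A')(D) = Pow(D, 3)
Function('N')(w) = Mul(4, w) (Function('N')(w) = Mul(2, Mul(2, w)) = Mul(4, w))
Function('R')(j, J) = Add(20, j) (Function('R')(j, J) = Add(Add(j, J), Add(Mul(4, 5), Mul(-1, J))) = Add(Add(J, j), Add(20, Mul(-1, J))) = Add(20, j))
Function('l')(z) = z (Function('l')(z) = Add(0, z) = z)
Add(Function('l')(21), Function('R')(Function('A')(1), 20)) = Add(21, Add(20, Pow(1, 3))) = Add(21, Add(20, 1)) = Add(21, 21) = 42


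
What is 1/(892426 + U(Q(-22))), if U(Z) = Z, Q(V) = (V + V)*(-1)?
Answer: 1/892470 ≈ 1.1205e-6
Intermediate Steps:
Q(V) = -2*V (Q(V) = (2*V)*(-1) = -2*V)
1/(892426 + U(Q(-22))) = 1/(892426 - 2*(-22)) = 1/(892426 + 44) = 1/892470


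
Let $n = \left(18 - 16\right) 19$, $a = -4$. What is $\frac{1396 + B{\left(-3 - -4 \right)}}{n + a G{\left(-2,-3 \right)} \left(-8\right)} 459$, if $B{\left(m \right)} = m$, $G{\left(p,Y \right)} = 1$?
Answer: $\frac{641223}{70} \approx 9160.3$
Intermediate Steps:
$n = 38$ ($n = 2 \cdot 19 = 38$)
$\frac{1396 + B{\left(-3 - -4 \right)}}{n + a G{\left(-2,-3 \right)} \left(-8\right)} 459 = \frac{1396 - -1}{38 + \left(-4\right) 1 \left(-8\right)} 459 = \frac{1396 + \left(-3 + 4\right)}{38 - -32} \cdot 459 = \frac{1396 + 1}{38 + 32} \cdot 459 = \frac{1397}{70} \cdot 459 = \frac{641223}{70}$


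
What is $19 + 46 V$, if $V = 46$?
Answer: $2135$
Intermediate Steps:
$19 + 46 V = 19 + 46 \cdot 46 = 19 + 2116 = 2135$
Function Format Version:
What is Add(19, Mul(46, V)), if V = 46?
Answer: 2135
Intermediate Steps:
Add(19, Mul(46, V)) = Add(19, Mul(46, 46)) = Add(19, 2116) = 2135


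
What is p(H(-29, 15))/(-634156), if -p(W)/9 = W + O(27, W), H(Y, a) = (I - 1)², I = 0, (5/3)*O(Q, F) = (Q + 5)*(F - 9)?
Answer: -6867/3170780 ≈ -0.0021657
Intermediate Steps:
O(Q, F) = 3*(-9 + F)*(5 + Q)/5 (O(Q, F) = 3*((Q + 5)*(F - 9))/5 = 3*((5 + Q)*(-9 + F))/5 = 3*((-9 + F)*(5 + Q))/5 = 3*(-9 + F)*(5 + Q)/5)
H(Y, a) = 1 (H(Y, a) = (0 - 1)² = (-1)² = 1)
p(W) = 7776/5 - 909*W/5 (p(W) = -9*(W + (-27 + 3*W - 27/5*27 + (⅗)*W*27)) = -9*(W + (-27 + 3*W - 729/5 + 81*W/5)) = -9*(W + (-864/5 + 96*W/5)) = -9*(-864/5 + 101*W/5) = 7776/5 - 909*W/5)
p(H(-29, 15))/(-634156) = (7776/5 - 909/5*1)/(-634156) = (7776/5 - 909/5)*(-1/634156) = (6867/5)*(-1/634156) = -6867/3170780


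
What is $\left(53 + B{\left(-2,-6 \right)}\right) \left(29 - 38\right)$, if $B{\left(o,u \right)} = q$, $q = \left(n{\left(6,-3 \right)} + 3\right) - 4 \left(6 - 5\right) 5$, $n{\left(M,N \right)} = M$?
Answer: $1143$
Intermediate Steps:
$q = -180$ ($q = \left(6 + 3\right) - 4 \left(6 - 5\right) 5 = 9 \left(-4\right) 1 \cdot 5 = 9 \left(\left(-4\right) 5\right) = 9 \left(-20\right) = -180$)
$B{\left(o,u \right)} = -180$
$\left(53 + B{\left(-2,-6 \right)}\right) \left(29 - 38\right) = \left(53 - 180\right) \left(29 - 38\right) = \left(-127\right) \left(-9\right) = 1143$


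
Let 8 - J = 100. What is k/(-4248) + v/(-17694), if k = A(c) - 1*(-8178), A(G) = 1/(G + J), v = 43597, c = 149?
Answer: -1044689345/238019688 ≈ -4.3891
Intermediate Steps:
J = -92 (J = 8 - 1*100 = 8 - 100 = -92)
A(G) = 1/(-92 + G) (A(G) = 1/(G - 92) = 1/(-92 + G))
k = 466147/57 (k = 1/(-92 + 149) - 1*(-8178) = 1/57 + 8178 = 466147/57 ≈ 8178.0)
k/(-4248) + v/(-17694) = (466147/57)/(-4248) + 43597/(-17694) = (466147/57)*(-1/4248) + 43597*(-1/17694) = -466147/242136 - 43597/17694 = -1044689345/238019688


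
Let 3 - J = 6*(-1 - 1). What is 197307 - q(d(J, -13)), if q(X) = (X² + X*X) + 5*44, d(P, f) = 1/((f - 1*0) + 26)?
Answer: 33307701/169 ≈ 1.9709e+5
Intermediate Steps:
J = 15 (J = 3 - 6*(-1 - 1) = 3 - 6*(-2) = 3 - 1*(-12) = 3 + 12 = 15)
d(P, f) = 1/(26 + f) (d(P, f) = 1/((f + 0) + 26) = 1/(f + 26) = 1/(26 + f))
q(X) = 220 + 2*X² (q(X) = (X² + X²) + 220 = 2*X² + 220 = 220 + 2*X²)
197307 - q(d(J, -13)) = 197307 - (220 + 2*(1/(26 - 13))²) = 197307 - (220 + 2*(1/13)²) = 197307 - (220 + 2*(1/169)) = 197307 - (220 + 2/169) = 197307 - 1*37182/169 = 197307 - 37182/169 = 33307701/169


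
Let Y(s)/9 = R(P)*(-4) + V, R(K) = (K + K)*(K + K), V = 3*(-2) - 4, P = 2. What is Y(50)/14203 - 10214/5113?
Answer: -148474700/72619939 ≈ -2.0445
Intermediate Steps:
V = -10 (V = -6 - 4 = -10)
R(K) = 4*K² (R(K) = (2*K)*(2*K) = 4*K²)
Y(s) = -666 (Y(s) = 9*((4*2²)*(-4) - 10) = 9*((4*4)*(-4) - 10) = 9*(16*(-4) - 10) = 9*(-64 - 10) = 9*(-74) = -666)
Y(50)/14203 - 10214/5113 = -666/14203 - 10214/5113 = -148474700/72619939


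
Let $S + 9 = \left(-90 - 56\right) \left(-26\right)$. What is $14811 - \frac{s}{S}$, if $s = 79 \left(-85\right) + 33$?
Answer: $\frac{56095939}{3787} \approx 14813.0$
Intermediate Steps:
$S = 3787$ ($S = -9 + \left(-90 - 56\right) \left(-26\right) = -9 - -3796 = -9 + 3796 = 3787$)
$s = -6682$ ($s = -6715 + 33 = -6682$)
$14811 - \frac{s}{S} = 14811 - - \frac{6682}{3787} = 14811 + \frac{6682}{3787} = \frac{56095939}{3787}$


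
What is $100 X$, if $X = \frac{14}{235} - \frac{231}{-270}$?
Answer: $\frac{38710}{423} \approx 91.513$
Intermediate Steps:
$X = \frac{3871}{4230}$ ($X = 14 \cdot \frac{1}{235} - - \frac{77}{90} = \frac{14}{235} + \frac{77}{90} = \frac{3871}{4230} \approx 0.91513$)
$100 X = 100 \cdot \frac{3871}{4230} = \frac{38710}{423}$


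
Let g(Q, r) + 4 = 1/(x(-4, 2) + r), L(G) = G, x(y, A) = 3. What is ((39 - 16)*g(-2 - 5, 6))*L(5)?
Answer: -4025/9 ≈ -447.22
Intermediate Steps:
g(Q, r) = -4 + 1/(3 + r)
((39 - 16)*g(-2 - 5, 6))*L(5) = ((39 - 16)*((-11 - 4*6)/(3 + 6)))*5 = (23*((-11 - 24)/9))*5 = (23*((⅑)*(-35)))*5 = (23*(-35/9))*5 = -805/9*5 = -4025/9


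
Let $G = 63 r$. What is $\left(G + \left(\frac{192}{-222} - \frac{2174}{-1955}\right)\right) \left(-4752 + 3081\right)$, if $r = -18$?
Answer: $\frac{137038730052}{72335} \approx 1.8945 \cdot 10^{6}$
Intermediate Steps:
$G = -1134$ ($G = 63 \left(-18\right) = -1134$)
$\left(G + \left(\frac{192}{-222} - \frac{2174}{-1955}\right)\right) \left(-4752 + 3081\right) = \left(-1134 + \left(\frac{192}{-222} - \frac{2174}{-1955}\right)\right) \left(-4752 + 3081\right) = \left(-1134 + \left(192 \left(- \frac{1}{222}\right) - - \frac{2174}{1955}\right)\right) \left(-1671\right) = \left(-1134 + \left(- \frac{32}{37} + \frac{2174}{1955}\right)\right) \left(-1671\right) = \left(-1134 + \frac{17878}{72335}\right) \left(-1671\right) = \left(- \frac{82010012}{72335}\right) \left(-1671\right) = \frac{137038730052}{72335}$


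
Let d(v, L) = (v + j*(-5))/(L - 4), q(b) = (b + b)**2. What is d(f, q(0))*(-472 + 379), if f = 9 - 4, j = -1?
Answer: 465/2 ≈ 232.50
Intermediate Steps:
q(b) = 4*b**2 (q(b) = (2*b)**2 = 4*b**2)
f = 5
d(v, L) = (5 + v)/(-4 + L) (d(v, L) = (v - 1*(-5))/(L - 4) = (v + 5)/(-4 + L) = (5 + v)/(-4 + L))
d(f, q(0))*(-472 + 379) = ((5 + 5)/(-4 + 4*0**2))*(-472 + 379) = (10/(-4 + 4*0))*(-93) = (10/(-4 + 0))*(-93) = (10/(-4))*(-93) = -1/4*10*(-93) = -5/2*(-93) = 465/2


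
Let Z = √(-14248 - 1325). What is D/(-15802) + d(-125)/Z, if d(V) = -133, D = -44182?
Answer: 22091/7901 + 133*I*√15573/15573 ≈ 2.796 + 1.0658*I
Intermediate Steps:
Z = I*√15573 (Z = √(-15573) = I*√15573 ≈ 124.79*I)
D/(-15802) + d(-125)/Z = -44182/(-15802) - 133*(-I*√15573/15573) = -44182*(-1/15802) - (-133)*I*√15573/15573 = 22091/7901 + 133*I*√15573/15573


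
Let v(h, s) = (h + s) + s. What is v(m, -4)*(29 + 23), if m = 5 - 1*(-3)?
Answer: 0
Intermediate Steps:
m = 8 (m = 5 + 3 = 8)
v(h, s) = h + 2*s
v(m, -4)*(29 + 23) = (8 + 2*(-4))*(29 + 23) = (8 - 8)*52 = 0*52 = 0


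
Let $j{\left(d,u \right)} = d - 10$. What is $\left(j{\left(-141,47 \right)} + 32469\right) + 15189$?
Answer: $47507$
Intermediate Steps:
$j{\left(d,u \right)} = -10 + d$ ($j{\left(d,u \right)} = d - 10 = -10 + d$)
$\left(j{\left(-141,47 \right)} + 32469\right) + 15189 = \left(\left(-10 - 141\right) + 32469\right) + 15189 = \left(-151 + 32469\right) + 15189 = 32318 + 15189 = 47507$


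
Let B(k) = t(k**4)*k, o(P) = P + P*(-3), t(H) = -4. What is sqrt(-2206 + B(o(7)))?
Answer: 5*I*sqrt(86) ≈ 46.368*I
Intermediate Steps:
o(P) = -2*P (o(P) = P - 3*P = -2*P)
B(k) = -4*k
sqrt(-2206 + B(o(7))) = sqrt(-2206 - (-8)*7) = sqrt(-2206 - 4*(-14)) = sqrt(-2206 + 56) = sqrt(-2150) = 5*I*sqrt(86)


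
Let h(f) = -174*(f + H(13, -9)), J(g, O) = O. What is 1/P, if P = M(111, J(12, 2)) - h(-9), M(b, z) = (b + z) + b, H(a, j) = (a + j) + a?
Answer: 1/1616 ≈ 0.00061881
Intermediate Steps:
H(a, j) = j + 2*a
h(f) = -2958 - 174*f (h(f) = -174*(f + (-9 + 2*13)) = -174*(f + (-9 + 26)) = -174*(f + 17) = -174*(17 + f) = -2958 - 174*f)
M(b, z) = z + 2*b
P = 1616 (P = (2 + 2*111) - (-2958 - 174*(-9)) = (2 + 222) - (-2958 + 1566) = 224 - 1*(-1392) = 224 + 1392 = 1616)
1/P = 1/1616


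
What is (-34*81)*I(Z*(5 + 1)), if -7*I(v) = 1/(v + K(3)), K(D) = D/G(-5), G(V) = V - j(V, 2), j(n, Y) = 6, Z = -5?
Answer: -3366/259 ≈ -12.996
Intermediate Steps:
G(V) = -6 + V (G(V) = V - 1*6 = V - 6 = -6 + V)
K(D) = -D/11 (K(D) = D/(-6 - 5) = D/(-11) = D*(-1/11) = -D/11)
I(v) = -1/(7*(-3/11 + v)) (I(v) = -1/(7*(v - 1/11*3)) = -1/(7*(v - 3/11)) = -1/(7*(-3/11 + v)))
(-34*81)*I(Z*(5 + 1)) = (-34*81)*(-11/(-21 + 77*(-5*(5 + 1)))) = -(-30294)/(-21 + 77*(-5*6)) = -(-30294)/(-21 + 77*(-30)) = -(-30294)/(-21 - 2310) = -(-30294)/(-2331) = -(-30294)*(-1)/2331 = -2754*11/2331 = -3366/259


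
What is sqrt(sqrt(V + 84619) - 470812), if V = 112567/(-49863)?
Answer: sqrt(-1170588712270428 + 49863*sqrt(210384194985690))/49863 ≈ 685.95*I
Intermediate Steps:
V = -112567/49863 (V = 112567*(-1/49863) = -112567/49863 ≈ -2.2575)
sqrt(sqrt(V + 84619) - 470812) = sqrt(sqrt(-112567/49863 + 84619) - 470812) = sqrt(sqrt(4219244630/49863) - 470812) = sqrt(sqrt(210384194985690)/49863 - 470812) = sqrt(-470812 + sqrt(210384194985690)/49863)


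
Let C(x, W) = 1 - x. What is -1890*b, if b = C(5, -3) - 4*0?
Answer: 7560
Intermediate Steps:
b = -4 (b = (1 - 1*5) - 4*0 = (1 - 5) + 0 = -4 + 0 = -4)
-1890*b = -1890*(-4) = 7560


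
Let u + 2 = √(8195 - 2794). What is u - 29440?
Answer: -29442 + √5401 ≈ -29369.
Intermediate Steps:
u = -2 + √5401 (u = -2 + √(8195 - 2794) = -2 + √5401 ≈ 71.491)
u - 29440 = (-2 + √5401) - 29440 = -29442 + √5401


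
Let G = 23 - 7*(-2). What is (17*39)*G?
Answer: 24531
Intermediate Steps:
G = 37 (G = 23 - 1*(-14) = 23 + 14 = 37)
(17*39)*G = (17*39)*37 = 663*37 = 24531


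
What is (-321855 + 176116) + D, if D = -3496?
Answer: -149235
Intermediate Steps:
(-321855 + 176116) + D = (-321855 + 176116) - 3496 = -145739 - 3496 = -149235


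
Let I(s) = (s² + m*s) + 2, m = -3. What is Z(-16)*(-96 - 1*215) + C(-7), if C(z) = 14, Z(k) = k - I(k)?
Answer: 100156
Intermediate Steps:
I(s) = 2 + s² - 3*s (I(s) = (s² - 3*s) + 2 = 2 + s² - 3*s)
Z(k) = -2 - k² + 4*k (Z(k) = k - (2 + k² - 3*k) = k + (-2 - k² + 3*k) = -2 - k² + 4*k)
Z(-16)*(-96 - 1*215) + C(-7) = (-2 - 1*(-16)² + 4*(-16))*(-96 - 1*215) + 14 = (-2 - 1*256 - 64)*(-96 - 215) + 14 = (-2 - 256 - 64)*(-311) + 14 = -322*(-311) + 14 = 100142 + 14 = 100156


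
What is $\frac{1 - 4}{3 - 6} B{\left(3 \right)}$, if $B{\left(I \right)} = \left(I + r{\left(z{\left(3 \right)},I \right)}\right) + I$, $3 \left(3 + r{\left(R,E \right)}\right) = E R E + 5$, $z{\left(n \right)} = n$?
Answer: $\frac{41}{3} \approx 13.667$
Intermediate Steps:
$r{\left(R,E \right)} = - \frac{4}{3} + \frac{R E^{2}}{3}$ ($r{\left(R,E \right)} = -3 + \frac{E R E + 5}{3} = -3 + \frac{R E^{2} + 5}{3} = -3 + \frac{5 + R E^{2}}{3} = -3 + \left(\frac{5}{3} + \frac{R E^{2}}{3}\right) = - \frac{4}{3} + \frac{R E^{2}}{3}$)
$B{\left(I \right)} = - \frac{4}{3} + I^{2} + 2 I$ ($B{\left(I \right)} = \left(I + \left(- \frac{4}{3} + \frac{1}{3} \cdot 3 I^{2}\right)\right) + I = \left(I + \left(- \frac{4}{3} + I^{2}\right)\right) + I = \left(- \frac{4}{3} + I + I^{2}\right) + I = - \frac{4}{3} + I^{2} + 2 I$)
$\frac{1 - 4}{3 - 6} B{\left(3 \right)} = \frac{1 - 4}{3 - 6} \left(- \frac{4}{3} + 3^{2} + 2 \cdot 3\right) = - \frac{3}{-3} \left(- \frac{4}{3} + 9 + 6\right) = \left(-3\right) \left(- \frac{1}{3}\right) \frac{41}{3} = 1 \cdot \frac{41}{3} = \frac{41}{3}$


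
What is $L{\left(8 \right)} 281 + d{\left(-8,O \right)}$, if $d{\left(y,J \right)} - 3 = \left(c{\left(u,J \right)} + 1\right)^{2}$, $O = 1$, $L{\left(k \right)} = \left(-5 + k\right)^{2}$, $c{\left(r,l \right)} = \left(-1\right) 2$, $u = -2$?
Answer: $2533$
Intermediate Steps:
$c{\left(r,l \right)} = -2$
$d{\left(y,J \right)} = 4$ ($d{\left(y,J \right)} = 3 + \left(-2 + 1\right)^{2} = 3 + \left(-1\right)^{2} = 3 + 1 = 4$)
$L{\left(8 \right)} 281 + d{\left(-8,O \right)} = \left(-5 + 8\right)^{2} \cdot 281 + 4 = 3^{2} \cdot 281 + 4 = 9 \cdot 281 + 4 = 2529 + 4 = 2533$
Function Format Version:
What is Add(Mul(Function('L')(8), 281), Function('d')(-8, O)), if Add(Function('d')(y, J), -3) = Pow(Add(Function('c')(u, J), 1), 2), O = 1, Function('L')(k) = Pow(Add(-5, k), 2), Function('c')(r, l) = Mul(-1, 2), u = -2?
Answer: 2533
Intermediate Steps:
Function('c')(r, l) = -2
Function('d')(y, J) = 4 (Function('d')(y, J) = Add(3, Pow(Add(-2, 1), 2)) = Add(3, Pow(-1, 2)) = Add(3, 1) = 4)
Add(Mul(Function('L')(8), 281), Function('d')(-8, O)) = Add(Mul(Pow(Add(-5, 8), 2), 281), 4) = Add(Mul(Pow(3, 2), 281), 4) = Add(Mul(9, 281), 4) = Add(2529, 4) = 2533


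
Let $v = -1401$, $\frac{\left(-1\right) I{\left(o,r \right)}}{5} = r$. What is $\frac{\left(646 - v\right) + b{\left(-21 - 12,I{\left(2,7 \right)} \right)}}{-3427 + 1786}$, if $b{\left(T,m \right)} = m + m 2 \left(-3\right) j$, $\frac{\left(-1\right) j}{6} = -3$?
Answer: $- \frac{5792}{1641} \approx -3.5296$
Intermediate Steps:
$j = 18$ ($j = \left(-6\right) \left(-3\right) = 18$)
$I{\left(o,r \right)} = - 5 r$
$b{\left(T,m \right)} = - 107 m$ ($b{\left(T,m \right)} = m + m 2 \left(-3\right) 18 = m + 2 m \left(-3\right) 18 = m + - 6 m 18 = m - 108 m = - 107 m$)
$\frac{\left(646 - v\right) + b{\left(-21 - 12,I{\left(2,7 \right)} \right)}}{-3427 + 1786} = \frac{\left(646 - -1401\right) - 107 \left(\left(-5\right) 7\right)}{-3427 + 1786} = \frac{\left(646 + 1401\right) - -3745}{-1641} = \left(2047 + 3745\right) \left(- \frac{1}{1641}\right) = 5792 \left(- \frac{1}{1641}\right) = - \frac{5792}{1641}$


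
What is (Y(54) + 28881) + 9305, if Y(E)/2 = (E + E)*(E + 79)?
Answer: 66914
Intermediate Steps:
Y(E) = 4*E*(79 + E) (Y(E) = 2*((E + E)*(E + 79)) = 2*((2*E)*(79 + E)) = 2*(2*E*(79 + E)) = 4*E*(79 + E))
(Y(54) + 28881) + 9305 = (4*54*(79 + 54) + 28881) + 9305 = (4*54*133 + 28881) + 9305 = (28728 + 28881) + 9305 = 57609 + 9305 = 66914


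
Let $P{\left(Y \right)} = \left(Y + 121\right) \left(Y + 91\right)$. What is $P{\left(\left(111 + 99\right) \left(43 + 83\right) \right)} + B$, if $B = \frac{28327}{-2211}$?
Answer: $\frac{1560417933314}{2211} \approx 7.0575 \cdot 10^{8}$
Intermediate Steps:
$P{\left(Y \right)} = \left(91 + Y\right) \left(121 + Y\right)$ ($P{\left(Y \right)} = \left(121 + Y\right) \left(91 + Y\right) = \left(91 + Y\right) \left(121 + Y\right)$)
$B = - \frac{28327}{2211}$ ($B = 28327 \left(- \frac{1}{2211}\right) = - \frac{28327}{2211} \approx -12.812$)
$P{\left(\left(111 + 99\right) \left(43 + 83\right) \right)} + B = \left(11011 + \left(\left(111 + 99\right) \left(43 + 83\right)\right)^{2} + 212 \left(111 + 99\right) \left(43 + 83\right)\right) - \frac{28327}{2211} = \left(11011 + \left(210 \cdot 126\right)^{2} + 212 \cdot 210 \cdot 126\right) - \frac{28327}{2211} = \left(11011 + 26460^{2} + 212 \cdot 26460\right) - \frac{28327}{2211} = \left(11011 + 700131600 + 5609520\right) - \frac{28327}{2211} = 705752131 - \frac{28327}{2211} = \frac{1560417933314}{2211}$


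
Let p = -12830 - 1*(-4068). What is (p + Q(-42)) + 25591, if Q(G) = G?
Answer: 16787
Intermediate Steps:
p = -8762 (p = -12830 + 4068 = -8762)
(p + Q(-42)) + 25591 = (-8762 - 42) + 25591 = -8804 + 25591 = 16787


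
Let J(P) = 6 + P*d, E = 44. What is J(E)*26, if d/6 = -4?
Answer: -27300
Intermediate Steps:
d = -24 (d = 6*(-4) = -24)
J(P) = 6 - 24*P (J(P) = 6 + P*(-24) = 6 - 24*P)
J(E)*26 = (6 - 24*44)*26 = (6 - 1056)*26 = -1050*26 = -27300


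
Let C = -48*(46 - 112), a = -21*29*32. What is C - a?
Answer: 22656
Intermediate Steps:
a = -19488 (a = -609*32 = -19488)
C = 3168 (C = -48*(-66) = 3168)
C - a = 3168 - 1*(-19488) = 3168 + 19488 = 22656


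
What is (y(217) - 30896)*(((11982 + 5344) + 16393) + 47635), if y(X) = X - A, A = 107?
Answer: -2504564244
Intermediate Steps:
y(X) = -107 + X (y(X) = X - 1*107 = X - 107 = -107 + X)
(y(217) - 30896)*(((11982 + 5344) + 16393) + 47635) = ((-107 + 217) - 30896)*(((11982 + 5344) + 16393) + 47635) = (110 - 30896)*((17326 + 16393) + 47635) = -30786*(33719 + 47635) = -30786*81354 = -2504564244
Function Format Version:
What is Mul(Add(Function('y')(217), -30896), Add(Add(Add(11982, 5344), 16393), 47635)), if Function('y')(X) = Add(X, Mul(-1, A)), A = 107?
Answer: -2504564244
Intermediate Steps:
Function('y')(X) = Add(-107, X) (Function('y')(X) = Add(X, Mul(-1, 107)) = Add(X, -107) = Add(-107, X))
Mul(Add(Function('y')(217), -30896), Add(Add(Add(11982, 5344), 16393), 47635)) = Mul(Add(Add(-107, 217), -30896), Add(Add(Add(11982, 5344), 16393), 47635)) = Mul(Add(110, -30896), Add(Add(17326, 16393), 47635)) = Mul(-30786, Add(33719, 47635)) = Mul(-30786, 81354) = -2504564244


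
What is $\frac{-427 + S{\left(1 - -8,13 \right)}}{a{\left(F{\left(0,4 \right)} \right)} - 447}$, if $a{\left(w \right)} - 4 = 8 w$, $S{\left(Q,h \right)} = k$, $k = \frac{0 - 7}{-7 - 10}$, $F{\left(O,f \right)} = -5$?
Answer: $\frac{1036}{1173} \approx 0.88321$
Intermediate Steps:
$k = \frac{7}{17}$ ($k = - \frac{7}{-17} = \left(-7\right) \left(- \frac{1}{17}\right) = \frac{7}{17} \approx 0.41176$)
$S{\left(Q,h \right)} = \frac{7}{17}$
$a{\left(w \right)} = 4 + 8 w$
$\frac{-427 + S{\left(1 - -8,13 \right)}}{a{\left(F{\left(0,4 \right)} \right)} - 447} = \frac{-427 + \frac{7}{17}}{\left(4 + 8 \left(-5\right)\right) - 447} = - \frac{7252}{17 \left(\left(4 - 40\right) - 447\right)} = - \frac{7252}{17 \left(-36 - 447\right)} = - \frac{7252}{17 \left(-483\right)} = \left(- \frac{7252}{17}\right) \left(- \frac{1}{483}\right) = \frac{1036}{1173}$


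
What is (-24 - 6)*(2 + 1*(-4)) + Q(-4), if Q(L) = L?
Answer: 56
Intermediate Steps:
(-24 - 6)*(2 + 1*(-4)) + Q(-4) = (-24 - 6)*(2 + 1*(-4)) - 4 = -30*(2 - 4) - 4 = -30*(-2) - 4 = 60 - 4 = 56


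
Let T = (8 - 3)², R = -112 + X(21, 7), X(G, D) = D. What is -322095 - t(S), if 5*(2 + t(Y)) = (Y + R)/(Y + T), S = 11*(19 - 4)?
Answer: -30598841/95 ≈ -3.2209e+5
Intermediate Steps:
R = -105 (R = -112 + 7 = -105)
T = 25 (T = 5² = 25)
S = 165 (S = 11*15 = 165)
t(Y) = -2 + (-105 + Y)/(5*(25 + Y)) (t(Y) = -2 + ((Y - 105)/(Y + 25))/5 = -2 + ((-105 + Y)/(25 + Y))/5 = -2 + (-105 + Y)/(5*(25 + Y)))
-322095 - t(S) = -322095 - (-355 - 9*165)/(5*(25 + 165)) = -322095 - (-355 - 1485)/(5*190) = -322095 - (-1840)/(5*190) = -322095 - 1*(-184/95) = -322095 + 184/95 = -30598841/95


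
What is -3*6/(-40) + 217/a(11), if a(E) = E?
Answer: 4439/220 ≈ 20.177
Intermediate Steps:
-3*6/(-40) + 217/a(11) = -3*6/(-40) + 217/11 = -18*(-1/40) + 217*(1/11) = 9/20 + 217/11 = 4439/220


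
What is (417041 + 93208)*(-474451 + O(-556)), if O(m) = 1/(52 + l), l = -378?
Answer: -78920736855723/326 ≈ -2.4209e+11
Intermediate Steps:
O(m) = -1/326 (O(m) = 1/(52 - 378) = 1/(-326) = -1/326)
(417041 + 93208)*(-474451 + O(-556)) = (417041 + 93208)*(-474451 - 1/326) = 510249*(-154671027/326) = -78920736855723/326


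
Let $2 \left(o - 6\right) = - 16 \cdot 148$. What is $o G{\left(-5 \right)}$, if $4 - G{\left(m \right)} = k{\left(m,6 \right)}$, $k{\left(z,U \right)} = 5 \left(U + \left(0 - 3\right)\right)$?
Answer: $12958$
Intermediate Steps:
$k{\left(z,U \right)} = -15 + 5 U$ ($k{\left(z,U \right)} = 5 \left(U + \left(0 - 3\right)\right) = 5 \left(U - 3\right) = 5 \left(-3 + U\right) = -15 + 5 U$)
$G{\left(m \right)} = -11$ ($G{\left(m \right)} = 4 - \left(-15 + 5 \cdot 6\right) = 4 - \left(-15 + 30\right) = 4 - 15 = -11$)
$o = -1178$ ($o = 6 + \frac{\left(-1\right) 16 \cdot 148}{2} = 6 + \frac{\left(-1\right) 2368}{2} = 6 + \frac{1}{2} \left(-2368\right) = 6 - 1184 = -1178$)
$o G{\left(-5 \right)} = \left(-1178\right) \left(-11\right) = 12958$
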